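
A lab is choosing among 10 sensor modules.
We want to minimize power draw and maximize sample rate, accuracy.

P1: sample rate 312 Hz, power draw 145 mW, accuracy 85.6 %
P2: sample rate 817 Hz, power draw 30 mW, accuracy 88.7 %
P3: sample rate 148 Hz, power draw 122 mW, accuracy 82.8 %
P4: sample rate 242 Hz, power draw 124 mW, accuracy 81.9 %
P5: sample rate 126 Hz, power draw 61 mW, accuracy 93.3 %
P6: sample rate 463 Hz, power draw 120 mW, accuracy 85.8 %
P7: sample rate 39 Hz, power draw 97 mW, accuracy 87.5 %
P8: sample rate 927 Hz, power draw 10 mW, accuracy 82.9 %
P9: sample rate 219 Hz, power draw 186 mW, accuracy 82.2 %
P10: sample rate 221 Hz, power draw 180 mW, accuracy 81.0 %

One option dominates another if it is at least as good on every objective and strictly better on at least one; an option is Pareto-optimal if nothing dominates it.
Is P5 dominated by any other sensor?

No

P1: worse on power draw (145 vs 61).
P2: worse on accuracy (88.7 vs 93.3).
P3: worse on power draw (122 vs 61).
P4: worse on power draw (124 vs 61).
P6: worse on power draw (120 vs 61).
P7: worse on sample rate (39 vs 126).
P8: worse on accuracy (82.9 vs 93.3).
P9: worse on power draw (186 vs 61).
P10: worse on power draw (180 vs 61).
No option is at least as good as P5 on every objective and strictly better on one.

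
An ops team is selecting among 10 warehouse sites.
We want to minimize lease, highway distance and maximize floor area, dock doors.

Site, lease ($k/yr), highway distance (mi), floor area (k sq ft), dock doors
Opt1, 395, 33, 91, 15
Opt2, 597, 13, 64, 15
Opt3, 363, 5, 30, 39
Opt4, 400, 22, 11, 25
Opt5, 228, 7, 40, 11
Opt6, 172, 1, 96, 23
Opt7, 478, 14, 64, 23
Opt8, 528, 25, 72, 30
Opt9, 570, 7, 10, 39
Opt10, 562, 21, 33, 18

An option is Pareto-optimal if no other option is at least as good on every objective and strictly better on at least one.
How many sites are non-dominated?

3

Opt1: dominated by Opt6 (lease 172≤395, highway distance 1≤33, floor area 96≥91, dock doors 23≥15).
Opt2: dominated by Opt6 (lease 172≤597, highway distance 1≤13, floor area 96≥64, dock doors 23≥15).
Opt3: not dominated.
Opt4: dominated by Opt3 (lease 363≤400, highway distance 5≤22, floor area 30≥11, dock doors 39≥25).
Opt5: dominated by Opt6 (lease 172≤228, highway distance 1≤7, floor area 96≥40, dock doors 23≥11).
Opt6: not dominated (best lease).
Opt7: dominated by Opt6 (lease 172≤478, highway distance 1≤14, floor area 96≥64, dock doors 23≥23).
Opt8: not dominated.
Opt9: dominated by Opt3 (lease 363≤570, highway distance 5≤7, floor area 30≥10, dock doors 39≥39).
Opt10: dominated by Opt6 (lease 172≤562, highway distance 1≤21, floor area 96≥33, dock doors 23≥18).
Pareto-optimal: Opt3, Opt6, Opt8 → 3.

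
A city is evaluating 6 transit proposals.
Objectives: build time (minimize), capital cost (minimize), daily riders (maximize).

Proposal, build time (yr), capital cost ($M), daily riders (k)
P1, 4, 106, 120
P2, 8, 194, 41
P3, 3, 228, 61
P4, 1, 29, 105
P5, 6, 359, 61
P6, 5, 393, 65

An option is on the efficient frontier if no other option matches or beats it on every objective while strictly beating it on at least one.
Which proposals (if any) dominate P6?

P1: build time 4≤5, capital cost 106≤393, daily riders 120≥65 — dominates P6.
P4: build time 1≤5, capital cost 29≤393, daily riders 105≥65 — dominates P6.
Others (P2, P3, P5) are each worse than P6 on at least one objective.

P1, P4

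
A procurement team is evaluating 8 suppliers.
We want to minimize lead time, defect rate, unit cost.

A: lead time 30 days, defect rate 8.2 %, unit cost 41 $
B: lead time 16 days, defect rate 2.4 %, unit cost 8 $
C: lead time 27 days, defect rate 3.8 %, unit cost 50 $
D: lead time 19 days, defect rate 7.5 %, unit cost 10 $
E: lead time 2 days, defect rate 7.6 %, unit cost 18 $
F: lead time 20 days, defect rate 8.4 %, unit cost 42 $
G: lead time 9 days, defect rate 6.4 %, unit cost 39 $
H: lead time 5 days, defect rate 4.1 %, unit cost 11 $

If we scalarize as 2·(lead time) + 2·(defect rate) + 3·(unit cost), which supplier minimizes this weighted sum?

H

A: 2·30 + 2·8.2 + 3·41 = 199.4
B: 2·16 + 2·2.4 + 3·8 = 60.8
C: 2·27 + 2·3.8 + 3·50 = 211.6
D: 2·19 + 2·7.5 + 3·10 = 83.0
E: 2·2 + 2·7.6 + 3·18 = 73.2
F: 2·20 + 2·8.4 + 3·42 = 182.8
G: 2·9 + 2·6.4 + 3·39 = 147.8
H: 2·5 + 2·4.1 + 3·11 = 51.2
Lowest: H at 51.2.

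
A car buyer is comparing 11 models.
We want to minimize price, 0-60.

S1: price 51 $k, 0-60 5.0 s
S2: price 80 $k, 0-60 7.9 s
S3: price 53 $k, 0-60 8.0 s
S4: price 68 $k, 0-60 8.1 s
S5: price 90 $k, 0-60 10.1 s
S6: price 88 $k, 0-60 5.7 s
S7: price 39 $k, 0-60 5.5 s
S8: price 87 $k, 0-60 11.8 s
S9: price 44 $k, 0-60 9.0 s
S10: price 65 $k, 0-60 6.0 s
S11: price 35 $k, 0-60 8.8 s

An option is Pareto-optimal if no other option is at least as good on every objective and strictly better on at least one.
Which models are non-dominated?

S1: not dominated (best 0-60).
S2: dominated by S1 (price 51≤80, 0-60 5.0≤7.9).
S3: dominated by S1 (price 51≤53, 0-60 5.0≤8.0).
S4: dominated by S1 (price 51≤68, 0-60 5.0≤8.1).
S5: dominated by S1 (price 51≤90, 0-60 5.0≤10.1).
S6: dominated by S1 (price 51≤88, 0-60 5.0≤5.7).
S7: not dominated.
S8: dominated by S1 (price 51≤87, 0-60 5.0≤11.8).
S9: dominated by S7 (price 39≤44, 0-60 5.5≤9.0).
S10: dominated by S1 (price 51≤65, 0-60 5.0≤6.0).
S11: not dominated (best price).

S1, S7, S11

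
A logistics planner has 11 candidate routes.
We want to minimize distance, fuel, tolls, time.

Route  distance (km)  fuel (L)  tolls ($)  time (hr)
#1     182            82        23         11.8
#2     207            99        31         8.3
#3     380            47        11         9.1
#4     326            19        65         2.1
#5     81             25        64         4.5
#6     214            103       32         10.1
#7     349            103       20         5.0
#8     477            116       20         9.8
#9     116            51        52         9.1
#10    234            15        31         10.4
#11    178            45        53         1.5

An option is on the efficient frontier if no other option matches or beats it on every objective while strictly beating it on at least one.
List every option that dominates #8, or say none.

#3, #7

#3: distance 380≤477, fuel 47≤116, tolls 11≤20, time 9.1≤9.8 — dominates #8.
#7: distance 349≤477, fuel 103≤116, tolls 20≤20, time 5.0≤9.8 — dominates #8.
Others (#1, #2, #4, #5, #6, #9, #10, #11) are each worse than #8 on at least one objective.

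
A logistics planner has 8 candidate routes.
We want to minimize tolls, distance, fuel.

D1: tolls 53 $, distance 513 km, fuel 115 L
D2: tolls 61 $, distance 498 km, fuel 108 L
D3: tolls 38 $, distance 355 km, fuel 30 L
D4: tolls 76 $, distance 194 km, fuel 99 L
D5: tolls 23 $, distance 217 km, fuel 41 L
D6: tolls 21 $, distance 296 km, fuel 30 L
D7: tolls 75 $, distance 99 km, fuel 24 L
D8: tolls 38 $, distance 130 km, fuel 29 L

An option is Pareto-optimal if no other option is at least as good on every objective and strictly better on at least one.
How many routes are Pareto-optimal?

4

D1: dominated by D3 (tolls 38≤53, distance 355≤513, fuel 30≤115).
D2: dominated by D3 (tolls 38≤61, distance 355≤498, fuel 30≤108).
D3: dominated by D6 (tolls 21≤38, distance 296≤355, fuel 30≤30).
D4: dominated by D7 (tolls 75≤76, distance 99≤194, fuel 24≤99).
D5: not dominated.
D6: not dominated (best tolls).
D7: not dominated (best distance).
D8: not dominated.
Pareto-optimal: D5, D6, D7, D8 → 4.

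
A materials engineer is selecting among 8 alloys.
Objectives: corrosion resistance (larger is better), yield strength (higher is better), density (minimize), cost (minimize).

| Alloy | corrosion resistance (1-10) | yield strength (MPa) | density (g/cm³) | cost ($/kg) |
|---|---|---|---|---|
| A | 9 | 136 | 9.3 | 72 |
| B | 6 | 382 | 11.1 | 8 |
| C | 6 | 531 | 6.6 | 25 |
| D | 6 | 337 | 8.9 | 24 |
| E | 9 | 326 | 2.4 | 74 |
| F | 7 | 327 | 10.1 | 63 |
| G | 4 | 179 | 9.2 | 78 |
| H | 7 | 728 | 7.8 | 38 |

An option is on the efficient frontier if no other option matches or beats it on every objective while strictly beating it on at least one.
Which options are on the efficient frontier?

A, B, C, D, E, H

A: not dominated.
B: not dominated (best cost).
C: not dominated.
D: not dominated.
E: not dominated (best density).
F: dominated by H (corrosion resistance 7≥7, yield strength 728≥327, density 7.8≤10.1, cost 38≤63).
G: dominated by C (corrosion resistance 6≥4, yield strength 531≥179, density 6.6≤9.2, cost 25≤78).
H: not dominated (best yield strength).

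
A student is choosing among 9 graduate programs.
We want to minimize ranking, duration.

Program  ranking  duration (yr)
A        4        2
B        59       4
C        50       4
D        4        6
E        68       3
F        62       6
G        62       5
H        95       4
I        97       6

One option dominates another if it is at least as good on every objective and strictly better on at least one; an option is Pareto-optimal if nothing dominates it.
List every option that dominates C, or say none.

A: ranking 4≤50, duration 2≤4 — dominates C.
Others (B, D, E, F, G, H, I) are each worse than C on at least one objective.

A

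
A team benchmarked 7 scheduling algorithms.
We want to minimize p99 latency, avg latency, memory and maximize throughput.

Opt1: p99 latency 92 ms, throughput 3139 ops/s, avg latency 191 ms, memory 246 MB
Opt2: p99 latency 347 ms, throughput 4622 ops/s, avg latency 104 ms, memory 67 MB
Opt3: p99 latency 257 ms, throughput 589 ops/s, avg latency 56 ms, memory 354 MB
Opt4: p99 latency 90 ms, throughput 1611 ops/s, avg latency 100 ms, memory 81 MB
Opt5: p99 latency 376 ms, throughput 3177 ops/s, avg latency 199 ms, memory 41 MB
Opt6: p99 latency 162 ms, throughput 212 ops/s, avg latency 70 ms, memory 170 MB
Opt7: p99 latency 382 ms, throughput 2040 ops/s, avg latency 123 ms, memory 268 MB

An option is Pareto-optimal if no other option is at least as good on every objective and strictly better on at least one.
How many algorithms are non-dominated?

6

Opt1: not dominated.
Opt2: not dominated (best throughput).
Opt3: not dominated (best avg latency).
Opt4: not dominated (best p99 latency).
Opt5: not dominated (best memory).
Opt6: not dominated.
Opt7: dominated by Opt2 (p99 latency 347≤382, throughput 4622≥2040, avg latency 104≤123, memory 67≤268).
Pareto-optimal: Opt1, Opt2, Opt3, Opt4, Opt5, Opt6 → 6.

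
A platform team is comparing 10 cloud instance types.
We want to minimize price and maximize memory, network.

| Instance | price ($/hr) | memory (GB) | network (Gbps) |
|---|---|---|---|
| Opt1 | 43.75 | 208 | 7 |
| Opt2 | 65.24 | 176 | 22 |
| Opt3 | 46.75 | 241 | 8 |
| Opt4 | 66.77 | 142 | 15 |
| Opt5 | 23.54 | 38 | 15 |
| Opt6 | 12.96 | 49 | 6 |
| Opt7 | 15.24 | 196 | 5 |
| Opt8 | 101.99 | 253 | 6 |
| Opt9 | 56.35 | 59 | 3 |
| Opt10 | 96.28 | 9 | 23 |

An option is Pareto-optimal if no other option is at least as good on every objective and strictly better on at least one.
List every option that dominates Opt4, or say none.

Opt2

Opt2: price 65.24≤66.77, memory 176≥142, network 22≥15 — dominates Opt4.
Others (Opt1, Opt3, Opt5, Opt6, Opt7, Opt8, Opt9, Opt10) are each worse than Opt4 on at least one objective.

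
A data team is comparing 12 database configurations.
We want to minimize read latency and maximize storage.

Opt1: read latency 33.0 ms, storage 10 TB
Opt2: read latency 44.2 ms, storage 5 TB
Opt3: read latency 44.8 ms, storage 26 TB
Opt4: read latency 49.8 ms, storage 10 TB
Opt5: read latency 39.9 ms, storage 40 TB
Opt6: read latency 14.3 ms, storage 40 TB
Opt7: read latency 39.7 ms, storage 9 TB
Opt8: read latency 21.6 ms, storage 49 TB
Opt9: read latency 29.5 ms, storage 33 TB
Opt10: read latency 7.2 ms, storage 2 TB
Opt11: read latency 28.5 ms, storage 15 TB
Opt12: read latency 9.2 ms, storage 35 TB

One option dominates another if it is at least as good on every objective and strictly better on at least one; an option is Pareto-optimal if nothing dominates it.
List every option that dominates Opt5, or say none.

Opt6, Opt8

Opt6: read latency 14.3≤39.9, storage 40≥40 — dominates Opt5.
Opt8: read latency 21.6≤39.9, storage 49≥40 — dominates Opt5.
Others (Opt1, Opt2, Opt3, Opt4, Opt7, Opt9, Opt10, Opt11, Opt12) are each worse than Opt5 on at least one objective.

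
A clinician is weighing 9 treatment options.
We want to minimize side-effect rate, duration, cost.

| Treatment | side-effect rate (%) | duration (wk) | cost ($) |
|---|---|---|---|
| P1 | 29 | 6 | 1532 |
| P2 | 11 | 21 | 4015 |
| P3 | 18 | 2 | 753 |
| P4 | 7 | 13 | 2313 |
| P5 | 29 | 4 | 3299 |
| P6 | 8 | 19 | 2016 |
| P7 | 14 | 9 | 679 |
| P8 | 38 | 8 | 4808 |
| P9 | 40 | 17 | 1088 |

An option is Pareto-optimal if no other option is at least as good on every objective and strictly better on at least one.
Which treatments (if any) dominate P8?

P1: side-effect rate 29≤38, duration 6≤8, cost 1532≤4808 — dominates P8.
P3: side-effect rate 18≤38, duration 2≤8, cost 753≤4808 — dominates P8.
P5: side-effect rate 29≤38, duration 4≤8, cost 3299≤4808 — dominates P8.
Others (P2, P4, P6, P7, P9) are each worse than P8 on at least one objective.

P1, P3, P5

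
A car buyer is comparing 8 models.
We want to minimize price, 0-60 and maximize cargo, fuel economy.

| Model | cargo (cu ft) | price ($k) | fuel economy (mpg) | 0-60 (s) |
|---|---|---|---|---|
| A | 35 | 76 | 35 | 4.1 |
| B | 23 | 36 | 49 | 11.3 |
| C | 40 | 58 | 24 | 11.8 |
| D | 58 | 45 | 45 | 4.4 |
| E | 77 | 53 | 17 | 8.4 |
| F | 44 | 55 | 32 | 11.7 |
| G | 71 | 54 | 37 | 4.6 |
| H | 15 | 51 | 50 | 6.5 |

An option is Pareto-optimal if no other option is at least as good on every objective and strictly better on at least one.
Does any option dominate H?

A: worse on price (76 vs 51).
B: worse on fuel economy (49 vs 50).
C: worse on price (58 vs 51).
D: worse on fuel economy (45 vs 50).
E: worse on price (53 vs 51).
F: worse on price (55 vs 51).
G: worse on price (54 vs 51).
No option is at least as good as H on every objective and strictly better on one.

No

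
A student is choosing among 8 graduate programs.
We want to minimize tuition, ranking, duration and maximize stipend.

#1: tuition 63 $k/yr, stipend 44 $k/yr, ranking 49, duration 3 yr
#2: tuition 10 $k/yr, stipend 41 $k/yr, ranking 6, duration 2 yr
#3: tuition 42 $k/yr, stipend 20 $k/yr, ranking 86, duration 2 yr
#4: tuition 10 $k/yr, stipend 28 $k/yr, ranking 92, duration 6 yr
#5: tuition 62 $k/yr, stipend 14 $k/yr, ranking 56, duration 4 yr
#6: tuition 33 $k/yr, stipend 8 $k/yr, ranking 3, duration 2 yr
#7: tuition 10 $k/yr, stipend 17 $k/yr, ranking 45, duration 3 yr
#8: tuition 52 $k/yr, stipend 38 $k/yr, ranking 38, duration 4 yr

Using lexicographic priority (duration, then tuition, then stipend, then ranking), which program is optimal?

#2

First minimize duration: best is 2, kept {#2, #3, #6}.
Then minimize tuition: best is 10, kept {#2}.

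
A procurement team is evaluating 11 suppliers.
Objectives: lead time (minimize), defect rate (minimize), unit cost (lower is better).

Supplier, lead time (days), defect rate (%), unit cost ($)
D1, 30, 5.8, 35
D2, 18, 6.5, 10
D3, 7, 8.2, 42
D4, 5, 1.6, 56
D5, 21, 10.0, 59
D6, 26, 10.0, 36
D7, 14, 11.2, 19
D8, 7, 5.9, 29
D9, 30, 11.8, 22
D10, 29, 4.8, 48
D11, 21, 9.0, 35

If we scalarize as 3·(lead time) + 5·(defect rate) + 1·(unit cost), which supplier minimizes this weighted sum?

D4

D1: 3·30 + 5·5.8 + 1·35 = 154.0
D2: 3·18 + 5·6.5 + 1·10 = 96.5
D3: 3·7 + 5·8.2 + 1·42 = 104.0
D4: 3·5 + 5·1.6 + 1·56 = 79.0
D5: 3·21 + 5·10.0 + 1·59 = 172.0
D6: 3·26 + 5·10.0 + 1·36 = 164.0
D7: 3·14 + 5·11.2 + 1·19 = 117.0
D8: 3·7 + 5·5.9 + 1·29 = 79.5
D9: 3·30 + 5·11.8 + 1·22 = 171.0
D10: 3·29 + 5·4.8 + 1·48 = 159.0
D11: 3·21 + 5·9.0 + 1·35 = 143.0
Lowest: D4 at 79.0.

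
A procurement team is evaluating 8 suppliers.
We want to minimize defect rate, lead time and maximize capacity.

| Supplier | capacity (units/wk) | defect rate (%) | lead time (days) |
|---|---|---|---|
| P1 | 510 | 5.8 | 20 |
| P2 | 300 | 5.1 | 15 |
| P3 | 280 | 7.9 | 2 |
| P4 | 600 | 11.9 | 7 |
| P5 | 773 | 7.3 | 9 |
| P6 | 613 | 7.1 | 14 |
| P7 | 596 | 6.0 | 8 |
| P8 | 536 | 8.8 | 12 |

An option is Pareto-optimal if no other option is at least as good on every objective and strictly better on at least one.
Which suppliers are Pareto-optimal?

P1, P2, P3, P4, P5, P6, P7

P1: not dominated.
P2: not dominated (best defect rate).
P3: not dominated (best lead time).
P4: not dominated.
P5: not dominated (best capacity).
P6: not dominated.
P7: not dominated.
P8: dominated by P5 (capacity 773≥536, defect rate 7.3≤8.8, lead time 9≤12).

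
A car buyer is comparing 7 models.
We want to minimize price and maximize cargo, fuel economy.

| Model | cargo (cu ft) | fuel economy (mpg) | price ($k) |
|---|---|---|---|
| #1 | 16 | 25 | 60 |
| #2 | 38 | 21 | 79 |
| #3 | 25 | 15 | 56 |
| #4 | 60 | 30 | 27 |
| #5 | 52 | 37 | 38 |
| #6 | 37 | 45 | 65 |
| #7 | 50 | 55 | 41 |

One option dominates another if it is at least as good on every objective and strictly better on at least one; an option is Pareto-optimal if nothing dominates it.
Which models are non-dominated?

#4, #5, #7

#1: dominated by #4 (cargo 60≥16, fuel economy 30≥25, price 27≤60).
#2: dominated by #4 (cargo 60≥38, fuel economy 30≥21, price 27≤79).
#3: dominated by #4 (cargo 60≥25, fuel economy 30≥15, price 27≤56).
#4: not dominated (best cargo).
#5: not dominated.
#6: dominated by #7 (cargo 50≥37, fuel economy 55≥45, price 41≤65).
#7: not dominated (best fuel economy).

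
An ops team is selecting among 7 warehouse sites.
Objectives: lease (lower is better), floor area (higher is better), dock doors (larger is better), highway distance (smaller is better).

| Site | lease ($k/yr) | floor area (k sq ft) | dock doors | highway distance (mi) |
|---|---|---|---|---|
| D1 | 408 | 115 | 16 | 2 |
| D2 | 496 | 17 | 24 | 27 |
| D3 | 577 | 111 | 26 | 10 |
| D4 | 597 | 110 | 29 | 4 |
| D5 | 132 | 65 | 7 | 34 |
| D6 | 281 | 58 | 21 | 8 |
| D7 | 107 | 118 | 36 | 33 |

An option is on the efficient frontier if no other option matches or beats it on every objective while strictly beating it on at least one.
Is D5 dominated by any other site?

Yes

D7 vs D5: lease 107≤132, floor area 118≥65, dock doors 36≥7, highway distance 33≤34 — D7 is at least as good on every objective and strictly better on at least one, so D7 dominates D5.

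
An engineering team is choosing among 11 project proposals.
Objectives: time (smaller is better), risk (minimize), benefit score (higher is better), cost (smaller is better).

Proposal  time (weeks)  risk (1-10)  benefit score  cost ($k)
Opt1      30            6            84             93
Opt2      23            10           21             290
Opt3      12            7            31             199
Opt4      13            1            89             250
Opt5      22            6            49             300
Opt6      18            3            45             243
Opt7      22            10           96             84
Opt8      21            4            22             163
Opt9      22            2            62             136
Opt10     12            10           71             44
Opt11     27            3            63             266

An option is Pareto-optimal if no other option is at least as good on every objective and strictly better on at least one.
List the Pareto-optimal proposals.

Opt1, Opt3, Opt4, Opt6, Opt7, Opt8, Opt9, Opt10

Opt1: not dominated.
Opt2: dominated by Opt3 (time 12≤23, risk 7≤10, benefit score 31≥21, cost 199≤290).
Opt3: not dominated.
Opt4: not dominated (best risk).
Opt5: dominated by Opt4 (time 13≤22, risk 1≤6, benefit score 89≥49, cost 250≤300).
Opt6: not dominated.
Opt7: not dominated (best benefit score).
Opt8: not dominated.
Opt9: not dominated.
Opt10: not dominated (best cost).
Opt11: dominated by Opt4 (time 13≤27, risk 1≤3, benefit score 89≥63, cost 250≤266).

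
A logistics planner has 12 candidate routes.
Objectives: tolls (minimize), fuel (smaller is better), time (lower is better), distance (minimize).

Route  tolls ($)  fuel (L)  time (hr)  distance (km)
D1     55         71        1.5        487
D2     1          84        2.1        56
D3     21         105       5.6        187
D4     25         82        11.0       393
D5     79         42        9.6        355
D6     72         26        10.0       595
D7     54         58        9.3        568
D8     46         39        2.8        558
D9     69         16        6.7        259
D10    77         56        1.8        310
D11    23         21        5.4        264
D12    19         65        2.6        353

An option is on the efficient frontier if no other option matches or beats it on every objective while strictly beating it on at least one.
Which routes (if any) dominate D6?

D9: tolls 69≤72, fuel 16≤26, time 6.7≤10.0, distance 259≤595 — dominates D6.
D11: tolls 23≤72, fuel 21≤26, time 5.4≤10.0, distance 264≤595 — dominates D6.
Others (D1, D2, D3, D4, D5, D7, D8, D10, D12) are each worse than D6 on at least one objective.

D9, D11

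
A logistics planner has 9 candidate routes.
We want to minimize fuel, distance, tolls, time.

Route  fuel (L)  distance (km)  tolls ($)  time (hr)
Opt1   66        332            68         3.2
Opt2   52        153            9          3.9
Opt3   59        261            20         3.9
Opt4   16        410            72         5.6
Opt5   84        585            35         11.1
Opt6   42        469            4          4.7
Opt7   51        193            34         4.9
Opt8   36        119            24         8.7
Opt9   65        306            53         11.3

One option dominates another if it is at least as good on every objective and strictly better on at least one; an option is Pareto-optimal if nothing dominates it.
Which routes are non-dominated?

Opt1: not dominated (best time).
Opt2: not dominated.
Opt3: dominated by Opt2 (fuel 52≤59, distance 153≤261, tolls 9≤20, time 3.9≤3.9).
Opt4: not dominated (best fuel).
Opt5: dominated by Opt2 (fuel 52≤84, distance 153≤585, tolls 9≤35, time 3.9≤11.1).
Opt6: not dominated (best tolls).
Opt7: not dominated.
Opt8: not dominated (best distance).
Opt9: dominated by Opt2 (fuel 52≤65, distance 153≤306, tolls 9≤53, time 3.9≤11.3).

Opt1, Opt2, Opt4, Opt6, Opt7, Opt8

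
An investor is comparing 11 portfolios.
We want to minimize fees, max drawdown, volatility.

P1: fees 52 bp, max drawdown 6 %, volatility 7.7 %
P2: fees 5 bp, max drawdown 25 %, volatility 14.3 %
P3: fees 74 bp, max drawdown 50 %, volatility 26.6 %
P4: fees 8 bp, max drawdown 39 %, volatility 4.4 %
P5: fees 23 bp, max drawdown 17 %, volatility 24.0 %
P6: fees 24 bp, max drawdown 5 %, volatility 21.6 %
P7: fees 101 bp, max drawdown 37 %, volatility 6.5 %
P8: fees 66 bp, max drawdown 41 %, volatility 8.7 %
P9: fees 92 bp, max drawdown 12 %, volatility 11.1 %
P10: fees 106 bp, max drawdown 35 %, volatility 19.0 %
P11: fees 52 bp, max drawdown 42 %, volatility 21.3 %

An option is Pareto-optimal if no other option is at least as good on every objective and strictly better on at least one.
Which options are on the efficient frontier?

P1: not dominated.
P2: not dominated (best fees).
P3: dominated by P1 (fees 52≤74, max drawdown 6≤50, volatility 7.7≤26.6).
P4: not dominated (best volatility).
P5: not dominated.
P6: not dominated (best max drawdown).
P7: not dominated.
P8: dominated by P1 (fees 52≤66, max drawdown 6≤41, volatility 7.7≤8.7).
P9: dominated by P1 (fees 52≤92, max drawdown 6≤12, volatility 7.7≤11.1).
P10: dominated by P1 (fees 52≤106, max drawdown 6≤35, volatility 7.7≤19.0).
P11: dominated by P1 (fees 52≤52, max drawdown 6≤42, volatility 7.7≤21.3).

P1, P2, P4, P5, P6, P7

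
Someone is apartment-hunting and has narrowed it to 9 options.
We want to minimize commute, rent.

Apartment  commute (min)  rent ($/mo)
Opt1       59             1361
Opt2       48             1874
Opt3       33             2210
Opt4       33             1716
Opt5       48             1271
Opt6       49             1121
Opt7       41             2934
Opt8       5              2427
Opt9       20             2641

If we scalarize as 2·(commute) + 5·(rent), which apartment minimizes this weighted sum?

Opt6

Opt1: 2·59 + 5·1361 = 6923
Opt2: 2·48 + 5·1874 = 9466
Opt3: 2·33 + 5·2210 = 11116
Opt4: 2·33 + 5·1716 = 8646
Opt5: 2·48 + 5·1271 = 6451
Opt6: 2·49 + 5·1121 = 5703
Opt7: 2·41 + 5·2934 = 14752
Opt8: 2·5 + 5·2427 = 12145
Opt9: 2·20 + 5·2641 = 13245
Lowest: Opt6 at 5703.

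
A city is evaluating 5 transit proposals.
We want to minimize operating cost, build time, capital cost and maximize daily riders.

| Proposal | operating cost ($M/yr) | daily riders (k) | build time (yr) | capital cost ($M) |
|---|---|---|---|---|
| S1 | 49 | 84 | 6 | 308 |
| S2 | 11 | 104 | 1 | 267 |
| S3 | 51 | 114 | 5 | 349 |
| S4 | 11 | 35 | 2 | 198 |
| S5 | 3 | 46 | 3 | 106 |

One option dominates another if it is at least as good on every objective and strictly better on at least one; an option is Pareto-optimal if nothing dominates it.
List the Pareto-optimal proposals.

S2, S3, S4, S5

S1: dominated by S2 (operating cost 11≤49, daily riders 104≥84, build time 1≤6, capital cost 267≤308).
S2: not dominated (best build time).
S3: not dominated (best daily riders).
S4: not dominated.
S5: not dominated (best operating cost).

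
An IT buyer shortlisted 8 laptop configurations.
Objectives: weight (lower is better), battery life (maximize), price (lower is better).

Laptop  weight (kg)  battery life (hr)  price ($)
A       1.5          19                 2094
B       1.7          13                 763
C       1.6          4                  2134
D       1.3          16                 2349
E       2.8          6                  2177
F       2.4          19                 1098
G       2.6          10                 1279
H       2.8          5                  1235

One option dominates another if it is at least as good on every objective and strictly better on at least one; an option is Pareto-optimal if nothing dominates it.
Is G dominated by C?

C vs G: C is worse on battery life (4 vs 10), so it does not dominate G.

No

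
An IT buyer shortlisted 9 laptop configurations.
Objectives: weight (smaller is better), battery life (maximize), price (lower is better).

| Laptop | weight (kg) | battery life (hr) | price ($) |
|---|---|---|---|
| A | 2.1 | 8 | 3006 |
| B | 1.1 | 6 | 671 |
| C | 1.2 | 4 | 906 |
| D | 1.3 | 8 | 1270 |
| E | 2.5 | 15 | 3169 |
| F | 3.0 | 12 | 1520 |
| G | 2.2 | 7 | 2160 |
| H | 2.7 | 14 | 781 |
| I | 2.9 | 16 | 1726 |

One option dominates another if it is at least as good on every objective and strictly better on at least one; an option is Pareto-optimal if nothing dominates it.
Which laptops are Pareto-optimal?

B, D, E, H, I

A: dominated by D (weight 1.3≤2.1, battery life 8≥8, price 1270≤3006).
B: not dominated (best weight).
C: dominated by B (weight 1.1≤1.2, battery life 6≥4, price 671≤906).
D: not dominated.
E: not dominated.
F: dominated by H (weight 2.7≤3.0, battery life 14≥12, price 781≤1520).
G: dominated by D (weight 1.3≤2.2, battery life 8≥7, price 1270≤2160).
H: not dominated.
I: not dominated (best battery life).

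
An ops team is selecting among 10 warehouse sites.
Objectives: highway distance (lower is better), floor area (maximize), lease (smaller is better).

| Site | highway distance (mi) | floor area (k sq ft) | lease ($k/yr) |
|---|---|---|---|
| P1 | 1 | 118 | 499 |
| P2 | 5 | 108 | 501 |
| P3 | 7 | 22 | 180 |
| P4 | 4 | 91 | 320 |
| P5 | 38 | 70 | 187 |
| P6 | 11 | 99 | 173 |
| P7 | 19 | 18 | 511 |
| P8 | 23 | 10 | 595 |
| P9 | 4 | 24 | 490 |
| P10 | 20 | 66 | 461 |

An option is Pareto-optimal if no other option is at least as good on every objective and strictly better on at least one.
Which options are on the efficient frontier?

P1: not dominated (best highway distance).
P2: dominated by P1 (highway distance 1≤5, floor area 118≥108, lease 499≤501).
P3: not dominated.
P4: not dominated.
P5: dominated by P6 (highway distance 11≤38, floor area 99≥70, lease 173≤187).
P6: not dominated (best lease).
P7: dominated by P1 (highway distance 1≤19, floor area 118≥18, lease 499≤511).
P8: dominated by P1 (highway distance 1≤23, floor area 118≥10, lease 499≤595).
P9: dominated by P4 (highway distance 4≤4, floor area 91≥24, lease 320≤490).
P10: dominated by P4 (highway distance 4≤20, floor area 91≥66, lease 320≤461).

P1, P3, P4, P6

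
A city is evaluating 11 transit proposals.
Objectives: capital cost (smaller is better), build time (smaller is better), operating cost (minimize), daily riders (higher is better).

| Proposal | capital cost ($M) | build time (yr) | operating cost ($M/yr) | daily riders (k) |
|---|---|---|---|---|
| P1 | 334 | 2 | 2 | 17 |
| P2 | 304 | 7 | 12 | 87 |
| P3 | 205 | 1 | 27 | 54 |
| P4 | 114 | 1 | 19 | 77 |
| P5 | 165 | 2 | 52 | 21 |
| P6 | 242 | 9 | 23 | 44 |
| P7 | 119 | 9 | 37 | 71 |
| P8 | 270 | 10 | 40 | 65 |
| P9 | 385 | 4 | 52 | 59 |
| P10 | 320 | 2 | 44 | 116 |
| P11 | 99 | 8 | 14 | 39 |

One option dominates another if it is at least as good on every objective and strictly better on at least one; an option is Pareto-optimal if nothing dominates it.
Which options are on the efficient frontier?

P1, P2, P4, P10, P11

P1: not dominated (best operating cost).
P2: not dominated.
P3: dominated by P4 (capital cost 114≤205, build time 1≤1, operating cost 19≤27, daily riders 77≥54).
P4: not dominated.
P5: dominated by P4 (capital cost 114≤165, build time 1≤2, operating cost 19≤52, daily riders 77≥21).
P6: dominated by P4 (capital cost 114≤242, build time 1≤9, operating cost 19≤23, daily riders 77≥44).
P7: dominated by P4 (capital cost 114≤119, build time 1≤9, operating cost 19≤37, daily riders 77≥71).
P8: dominated by P4 (capital cost 114≤270, build time 1≤10, operating cost 19≤40, daily riders 77≥65).
P9: dominated by P4 (capital cost 114≤385, build time 1≤4, operating cost 19≤52, daily riders 77≥59).
P10: not dominated (best daily riders).
P11: not dominated (best capital cost).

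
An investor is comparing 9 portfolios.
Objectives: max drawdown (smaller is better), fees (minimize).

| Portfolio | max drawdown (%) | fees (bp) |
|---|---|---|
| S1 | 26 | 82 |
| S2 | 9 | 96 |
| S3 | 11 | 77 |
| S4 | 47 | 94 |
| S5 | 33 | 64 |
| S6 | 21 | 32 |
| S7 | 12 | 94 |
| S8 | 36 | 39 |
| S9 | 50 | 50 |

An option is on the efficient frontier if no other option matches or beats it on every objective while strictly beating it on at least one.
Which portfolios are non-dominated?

S2, S3, S6

S1: dominated by S3 (max drawdown 11≤26, fees 77≤82).
S2: not dominated (best max drawdown).
S3: not dominated.
S4: dominated by S1 (max drawdown 26≤47, fees 82≤94).
S5: dominated by S6 (max drawdown 21≤33, fees 32≤64).
S6: not dominated (best fees).
S7: dominated by S3 (max drawdown 11≤12, fees 77≤94).
S8: dominated by S6 (max drawdown 21≤36, fees 32≤39).
S9: dominated by S6 (max drawdown 21≤50, fees 32≤50).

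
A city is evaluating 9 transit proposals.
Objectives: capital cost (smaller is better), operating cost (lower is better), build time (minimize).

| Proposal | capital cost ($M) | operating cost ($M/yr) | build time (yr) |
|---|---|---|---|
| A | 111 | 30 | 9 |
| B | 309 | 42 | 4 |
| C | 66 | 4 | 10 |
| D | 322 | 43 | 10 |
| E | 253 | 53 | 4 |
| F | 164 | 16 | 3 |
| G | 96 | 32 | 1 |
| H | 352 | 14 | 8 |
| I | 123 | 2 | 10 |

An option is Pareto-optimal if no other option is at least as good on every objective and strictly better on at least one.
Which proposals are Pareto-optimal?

A: not dominated.
B: dominated by F (capital cost 164≤309, operating cost 16≤42, build time 3≤4).
C: not dominated (best capital cost).
D: dominated by A (capital cost 111≤322, operating cost 30≤43, build time 9≤10).
E: dominated by F (capital cost 164≤253, operating cost 16≤53, build time 3≤4).
F: not dominated.
G: not dominated (best build time).
H: not dominated.
I: not dominated (best operating cost).

A, C, F, G, H, I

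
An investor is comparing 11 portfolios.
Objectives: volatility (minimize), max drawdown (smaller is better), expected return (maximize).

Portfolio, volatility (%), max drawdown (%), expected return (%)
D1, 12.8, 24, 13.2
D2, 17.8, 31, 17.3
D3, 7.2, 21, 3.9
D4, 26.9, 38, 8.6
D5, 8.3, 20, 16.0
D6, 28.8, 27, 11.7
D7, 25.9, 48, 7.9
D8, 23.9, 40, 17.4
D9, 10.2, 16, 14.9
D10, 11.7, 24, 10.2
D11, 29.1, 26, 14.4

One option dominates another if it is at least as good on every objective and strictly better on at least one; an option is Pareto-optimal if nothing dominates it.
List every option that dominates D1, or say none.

D5, D9

D5: volatility 8.3≤12.8, max drawdown 20≤24, expected return 16.0≥13.2 — dominates D1.
D9: volatility 10.2≤12.8, max drawdown 16≤24, expected return 14.9≥13.2 — dominates D1.
Others (D2, D3, D4, D6, D7, D8, D10, D11) are each worse than D1 on at least one objective.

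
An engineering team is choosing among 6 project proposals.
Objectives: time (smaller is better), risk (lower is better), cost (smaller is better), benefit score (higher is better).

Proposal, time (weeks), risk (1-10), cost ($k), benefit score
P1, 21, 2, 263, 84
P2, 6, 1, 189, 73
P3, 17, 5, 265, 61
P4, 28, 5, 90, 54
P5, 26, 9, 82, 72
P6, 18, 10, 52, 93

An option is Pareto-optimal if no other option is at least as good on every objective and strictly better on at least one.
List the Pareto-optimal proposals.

P1: not dominated.
P2: not dominated (best time).
P3: dominated by P2 (time 6≤17, risk 1≤5, cost 189≤265, benefit score 73≥61).
P4: not dominated.
P5: not dominated.
P6: not dominated (best cost).

P1, P2, P4, P5, P6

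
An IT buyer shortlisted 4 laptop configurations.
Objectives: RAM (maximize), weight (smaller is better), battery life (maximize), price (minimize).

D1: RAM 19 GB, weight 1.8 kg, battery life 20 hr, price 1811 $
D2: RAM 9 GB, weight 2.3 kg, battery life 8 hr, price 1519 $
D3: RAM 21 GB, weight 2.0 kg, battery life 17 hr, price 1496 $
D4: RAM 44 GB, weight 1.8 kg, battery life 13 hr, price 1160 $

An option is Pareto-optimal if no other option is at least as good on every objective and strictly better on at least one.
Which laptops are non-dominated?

D1: not dominated (best battery life).
D2: dominated by D3 (RAM 21≥9, weight 2.0≤2.3, battery life 17≥8, price 1496≤1519).
D3: not dominated.
D4: not dominated (best RAM).

D1, D3, D4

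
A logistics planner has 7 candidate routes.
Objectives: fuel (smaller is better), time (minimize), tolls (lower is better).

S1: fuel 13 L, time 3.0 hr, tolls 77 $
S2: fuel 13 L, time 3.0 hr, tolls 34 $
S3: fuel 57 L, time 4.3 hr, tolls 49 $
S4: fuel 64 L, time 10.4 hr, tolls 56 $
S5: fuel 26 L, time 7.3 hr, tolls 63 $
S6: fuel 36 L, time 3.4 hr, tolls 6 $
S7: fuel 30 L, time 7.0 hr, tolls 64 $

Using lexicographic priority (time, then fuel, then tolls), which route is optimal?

S2

First minimize time: best is 3.0, kept {S1, S2}.
Then minimize fuel: best is 13, kept {S1, S2}.
Then minimize tolls: best is 34, kept {S2}.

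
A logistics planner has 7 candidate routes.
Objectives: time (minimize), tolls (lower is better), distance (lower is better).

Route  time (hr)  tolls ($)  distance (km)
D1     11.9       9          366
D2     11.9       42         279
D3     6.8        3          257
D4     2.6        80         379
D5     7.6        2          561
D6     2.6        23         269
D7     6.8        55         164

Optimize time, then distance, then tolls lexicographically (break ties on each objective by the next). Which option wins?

First minimize time: best is 2.6, kept {D4, D6}.
Then minimize distance: best is 269, kept {D6}.

D6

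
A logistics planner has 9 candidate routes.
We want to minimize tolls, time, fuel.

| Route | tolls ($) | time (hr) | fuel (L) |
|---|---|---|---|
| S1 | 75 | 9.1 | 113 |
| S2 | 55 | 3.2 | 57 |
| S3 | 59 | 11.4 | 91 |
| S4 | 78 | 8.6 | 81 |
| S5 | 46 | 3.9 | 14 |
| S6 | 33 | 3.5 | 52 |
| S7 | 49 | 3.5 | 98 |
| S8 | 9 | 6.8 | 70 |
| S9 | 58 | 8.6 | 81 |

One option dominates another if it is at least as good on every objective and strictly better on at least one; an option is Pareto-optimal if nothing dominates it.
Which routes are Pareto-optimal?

S2, S5, S6, S8

S1: dominated by S2 (tolls 55≤75, time 3.2≤9.1, fuel 57≤113).
S2: not dominated (best time).
S3: dominated by S2 (tolls 55≤59, time 3.2≤11.4, fuel 57≤91).
S4: dominated by S2 (tolls 55≤78, time 3.2≤8.6, fuel 57≤81).
S5: not dominated (best fuel).
S6: not dominated.
S7: dominated by S6 (tolls 33≤49, time 3.5≤3.5, fuel 52≤98).
S8: not dominated (best tolls).
S9: dominated by S2 (tolls 55≤58, time 3.2≤8.6, fuel 57≤81).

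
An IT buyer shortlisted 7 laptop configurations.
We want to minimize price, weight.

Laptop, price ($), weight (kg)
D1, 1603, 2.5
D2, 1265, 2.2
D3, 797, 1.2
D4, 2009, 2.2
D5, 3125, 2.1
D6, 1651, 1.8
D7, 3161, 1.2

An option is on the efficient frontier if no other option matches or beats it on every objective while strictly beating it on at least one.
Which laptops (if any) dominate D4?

D2, D3, D6

D2: price 1265≤2009, weight 2.2≤2.2 — dominates D4.
D3: price 797≤2009, weight 1.2≤2.2 — dominates D4.
D6: price 1651≤2009, weight 1.8≤2.2 — dominates D4.
Others (D1, D5, D7) are each worse than D4 on at least one objective.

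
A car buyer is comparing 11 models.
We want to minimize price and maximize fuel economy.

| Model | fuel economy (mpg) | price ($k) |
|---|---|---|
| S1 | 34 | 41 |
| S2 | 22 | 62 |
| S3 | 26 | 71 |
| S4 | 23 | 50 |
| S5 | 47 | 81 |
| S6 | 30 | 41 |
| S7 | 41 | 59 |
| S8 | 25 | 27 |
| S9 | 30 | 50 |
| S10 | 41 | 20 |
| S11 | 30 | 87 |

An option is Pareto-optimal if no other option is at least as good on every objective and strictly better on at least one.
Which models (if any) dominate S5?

none

S1: worse on fuel economy (34 vs 47).
S2: worse on fuel economy (22 vs 47).
S3: worse on fuel economy (26 vs 47).
S4: worse on fuel economy (23 vs 47).
S6: worse on fuel economy (30 vs 47).
S7: worse on fuel economy (41 vs 47).
S8: worse on fuel economy (25 vs 47).
S9: worse on fuel economy (30 vs 47).
S10: worse on fuel economy (41 vs 47).
S11: worse on fuel economy (30 vs 47).
No option dominates S5.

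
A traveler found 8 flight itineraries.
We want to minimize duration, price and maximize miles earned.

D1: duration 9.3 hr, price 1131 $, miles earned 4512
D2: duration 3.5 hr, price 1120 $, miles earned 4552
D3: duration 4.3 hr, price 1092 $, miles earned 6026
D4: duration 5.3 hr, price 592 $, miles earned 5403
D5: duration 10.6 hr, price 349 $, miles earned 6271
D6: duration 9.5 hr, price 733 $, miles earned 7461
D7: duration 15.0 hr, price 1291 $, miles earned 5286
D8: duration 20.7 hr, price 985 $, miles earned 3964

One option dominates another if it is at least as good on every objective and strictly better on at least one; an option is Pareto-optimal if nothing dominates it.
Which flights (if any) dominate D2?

D1: worse on duration (9.3 vs 3.5).
D3: worse on duration (4.3 vs 3.5).
D4: worse on duration (5.3 vs 3.5).
D5: worse on duration (10.6 vs 3.5).
D6: worse on duration (9.5 vs 3.5).
D7: worse on duration (15.0 vs 3.5).
D8: worse on duration (20.7 vs 3.5).
No option dominates D2.

none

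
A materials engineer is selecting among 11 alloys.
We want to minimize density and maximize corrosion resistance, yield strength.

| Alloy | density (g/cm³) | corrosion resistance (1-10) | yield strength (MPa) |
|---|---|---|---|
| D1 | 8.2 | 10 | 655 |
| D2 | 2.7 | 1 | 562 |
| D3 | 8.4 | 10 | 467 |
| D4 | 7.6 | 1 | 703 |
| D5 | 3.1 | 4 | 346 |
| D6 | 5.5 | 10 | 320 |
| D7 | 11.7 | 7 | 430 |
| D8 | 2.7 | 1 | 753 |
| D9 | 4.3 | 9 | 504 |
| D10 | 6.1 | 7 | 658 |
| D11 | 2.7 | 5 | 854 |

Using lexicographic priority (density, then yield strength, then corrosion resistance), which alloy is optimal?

First minimize density: best is 2.7, kept {D2, D8, D11}.
Then maximize yield strength: best is 854, kept {D11}.

D11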